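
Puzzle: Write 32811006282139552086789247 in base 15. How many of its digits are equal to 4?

1

32811006282139552086789247 in base 15 is 68A13507EB39746177C2B7.
The digit 4 appears 1 time.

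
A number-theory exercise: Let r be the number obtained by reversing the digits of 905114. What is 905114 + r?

Reverse of 905114 is 411509.
905114 + 411509 = 1316623

1316623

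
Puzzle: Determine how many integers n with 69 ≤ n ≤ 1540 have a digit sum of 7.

The integers in [69, 1540] that have a digit sum of 7: 70, 106, 115, 124, 133, 142, …, 1501, 1510.
56 qualify.

56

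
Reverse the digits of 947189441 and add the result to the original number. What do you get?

Reverse of 947189441 is 144981749.
947189441 + 144981749 = 1092171190

1092171190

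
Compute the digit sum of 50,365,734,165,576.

5+0+3+6+5+7+3+4+1+6+5+5+7+6 = 63

63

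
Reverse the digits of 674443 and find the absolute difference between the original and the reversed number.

329967

Reverse of 674443 is 344476.
|674443 − 344476| = 329967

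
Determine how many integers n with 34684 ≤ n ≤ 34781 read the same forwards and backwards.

The integers in [34684, 34781] that read the same forwards and backwards: 34743.
1 qualifies.

1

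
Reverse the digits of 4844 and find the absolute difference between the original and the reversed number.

Reverse of 4844 is 4484.
|4844 − 4484| = 360

360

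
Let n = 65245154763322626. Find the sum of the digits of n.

69

6+5+2+4+5+1+5+4+7+6+3+3+2+2+6+2+6 = 69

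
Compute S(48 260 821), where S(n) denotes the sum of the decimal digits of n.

31

4+8+2+6+0+8+2+1 = 31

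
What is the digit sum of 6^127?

450

6^127 = 668665319091271746677508897950407302115067081290302037659288603775909287209809541423693537042497536
Sum of its 99 digits: 450.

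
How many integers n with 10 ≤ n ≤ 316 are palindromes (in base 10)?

31

The integers in [10, 316] that are palindromes (in base 10): 11, 22, 33, 44, 55, 66, …, 303, 313.
31 qualify.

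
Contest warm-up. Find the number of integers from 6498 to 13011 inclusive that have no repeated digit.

2409

The integers in [6498, 13011] that have no repeated digit: 6498, 6501, 6502, 6503, 6504, 6507, …, 12986, 12987.
2409 qualify.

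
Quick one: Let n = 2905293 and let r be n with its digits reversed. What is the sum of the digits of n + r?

Reversal of 2905293 is 3925092; 2905293 + 3925092 = 6830385.
Digit sum of 6830385: 6+8+3+0+3+8+5 = 33.

33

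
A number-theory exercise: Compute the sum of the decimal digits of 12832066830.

39

1+2+8+3+2+0+6+6+8+3+0 = 39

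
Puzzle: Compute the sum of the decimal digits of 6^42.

153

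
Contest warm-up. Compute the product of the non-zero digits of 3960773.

23814

3×9×6×7×7×3 = 23814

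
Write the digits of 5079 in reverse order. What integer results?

9705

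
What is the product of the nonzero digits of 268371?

2016

2×6×8×3×7×1 = 2016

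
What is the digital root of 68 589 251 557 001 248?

4

6+8+5+8+9+2+5+1+5+5+7+0+0+1+2+4+8 = 76
7+6 = 13
1+3 = 4
(Equivalently, 68 589 251 557 001 248 mod 9 = 4.)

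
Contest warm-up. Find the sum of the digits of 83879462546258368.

94

8+3+8+7+9+4+6+2+5+4+6+2+5+8+3+6+8 = 94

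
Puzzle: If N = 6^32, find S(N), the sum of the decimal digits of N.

126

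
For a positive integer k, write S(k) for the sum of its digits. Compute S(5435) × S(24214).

221

S(5435) = 5+4+3+5 = 17.
S(24214) = 2+4+2+1+4 = 13.
17 · 13 = 221.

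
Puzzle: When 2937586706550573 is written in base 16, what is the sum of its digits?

93

2937586706550573 in base 16 is A6FB834240F2D.
Digit sum: 10+6+15+11+8+3+4+2+4+0+15+2+13 = 93.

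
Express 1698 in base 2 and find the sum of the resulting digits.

5

1698 in base 2 is 11010100010.
Digit sum: 1+1+0+1+0+1+0+0+0+1+0 = 5.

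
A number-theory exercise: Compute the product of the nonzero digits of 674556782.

2822400

6×7×4×5×5×6×7×8×2 = 2822400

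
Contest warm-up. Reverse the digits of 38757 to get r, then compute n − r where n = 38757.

Reverse of 38757 is 75783.
38757 − 75783 = -37026

-37026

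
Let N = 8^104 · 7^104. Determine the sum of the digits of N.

8^104 · 7^104 = 64796986492228999805597528095528278858620125812077291655323633391465629045231971091598883617847060472951079543243589451015718555430763450969579299974949184848089389801064249998442496
Sum of its 182 digits: 913.

913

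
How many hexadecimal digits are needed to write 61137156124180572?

14

61137156124180572 in base 16 is D933EB695C005C, which has 14 digits.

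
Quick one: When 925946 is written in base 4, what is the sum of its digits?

17

925946 in base 4 is 3202003322.
Digit sum: 3+2+0+2+0+0+3+3+2+2 = 17.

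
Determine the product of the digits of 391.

3×9×1 = 27

27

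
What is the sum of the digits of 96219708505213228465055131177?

115

9+6+2+1+9+7+0+8+5+0+5+2+1+3+2+2+8+4+6+5+0+5+5+1+3+1+1+7+7 = 115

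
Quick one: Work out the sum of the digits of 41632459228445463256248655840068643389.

174

4+1+6+3+2+4+5+9+2+2+8+4+4+5+4+6+3+2+5+6+2+4+8+6+5+5+8+4+0+0+6+8+6+4+3+3+8+9 = 174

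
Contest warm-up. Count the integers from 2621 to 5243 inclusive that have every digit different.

1354

The integers in [2621, 5243] that have every digit different: 2630, 2631, 2634, 2635, 2637, 2638, …, 5241, 5243.
1354 qualify.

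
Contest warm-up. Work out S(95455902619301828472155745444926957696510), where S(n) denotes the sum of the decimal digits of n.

194

9+5+4+5+5+9+0+2+6+1+9+3+0+1+8+2+8+4+7+2+1+5+5+7+4+5+4+4+4+9+2+6+9+5+7+6+9+6+5+1+0 = 194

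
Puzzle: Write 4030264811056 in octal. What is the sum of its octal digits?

43

4030264811056 in base 8 is 72513640117060.
Digit sum: 7+2+5+1+3+6+4+0+1+1+7+0+6+0 = 43.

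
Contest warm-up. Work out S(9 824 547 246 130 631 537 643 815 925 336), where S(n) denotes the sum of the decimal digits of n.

135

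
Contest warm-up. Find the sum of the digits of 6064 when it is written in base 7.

16

6064 in base 7 is 23452.
Digit sum: 2+3+4+5+2 = 16.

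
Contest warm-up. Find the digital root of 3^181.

9

The digital root of n equals n mod 9 (or 9 when 9 | n), so we need 3^181 mod 9.
3^181 ≡ 0 (mod 9), so the digital root is 9.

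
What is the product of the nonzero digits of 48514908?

4×8×5×1×4×9×8 = 46080

46080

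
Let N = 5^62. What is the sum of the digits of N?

5^62 = 21684043449710088680149056017398834228515625
Sum of its 44 digits: 187.

187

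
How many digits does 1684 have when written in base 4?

6

1684 in base 4 is 122110, which has 6 digits.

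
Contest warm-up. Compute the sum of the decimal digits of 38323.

19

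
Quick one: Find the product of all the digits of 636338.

6×3×6×3×3×8 = 7776

7776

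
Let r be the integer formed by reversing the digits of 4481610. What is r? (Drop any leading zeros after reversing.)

161844

Reversing 4481610 gives 161844.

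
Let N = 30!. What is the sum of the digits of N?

117

30! = 265252859812191058636308480000000
Sum of its 33 digits: 117.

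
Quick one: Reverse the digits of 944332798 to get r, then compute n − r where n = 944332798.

Reverse of 944332798 is 897233449.
944332798 − 897233449 = 47099349

47099349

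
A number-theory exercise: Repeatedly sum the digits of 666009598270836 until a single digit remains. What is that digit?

3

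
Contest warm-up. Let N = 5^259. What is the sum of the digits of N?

5^259 = 10795210693868055781732939828500499463895000455545351731279629337710739753953033822464384379340360283200684117432687079496243873683539933367066254721322593468357808887958526611328125
Sum of its 182 digits: 833.

833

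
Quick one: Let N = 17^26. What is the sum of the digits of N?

163

17^26 = 98100666009922840441972689847969
Sum of its 32 digits: 163.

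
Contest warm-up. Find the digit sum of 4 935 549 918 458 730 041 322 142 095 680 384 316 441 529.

4+9+3+5+5+4+9+9+1+8+4+5+8+7+3+0+0+4+1+3+2+2+1+4+2+0+9+5+6+8+0+3+8+4+3+1+6+4+4+1+5+2+9 = 181

181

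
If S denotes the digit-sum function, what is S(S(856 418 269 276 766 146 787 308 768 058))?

First digit sum: 161.
1+6+1 = 8.

8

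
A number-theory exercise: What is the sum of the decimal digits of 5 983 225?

5+9+8+3+2+2+5 = 34

34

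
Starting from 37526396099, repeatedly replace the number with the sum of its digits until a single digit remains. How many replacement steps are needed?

3

37526396099 → 59 → 14 → 5 (3 steps)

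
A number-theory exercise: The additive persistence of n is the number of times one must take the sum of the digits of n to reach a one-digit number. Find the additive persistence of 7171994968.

7171994968 → 61 → 7 (2 steps)

2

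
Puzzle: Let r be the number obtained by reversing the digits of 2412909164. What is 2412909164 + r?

7032001306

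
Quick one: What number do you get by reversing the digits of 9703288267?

7628823079

Reversing 9703288267 gives 7628823079.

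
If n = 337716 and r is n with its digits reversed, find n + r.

955449

Reverse of 337716 is 617733.
337716 + 617733 = 955449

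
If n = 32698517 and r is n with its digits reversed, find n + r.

104288140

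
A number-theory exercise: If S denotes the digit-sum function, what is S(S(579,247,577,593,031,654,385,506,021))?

11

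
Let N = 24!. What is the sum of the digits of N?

81

24! = 620448401733239439360000
Sum of its 24 digits: 81.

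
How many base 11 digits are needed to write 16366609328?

16366609328 in base 11 is 6A39584913, which has 10 digits.

10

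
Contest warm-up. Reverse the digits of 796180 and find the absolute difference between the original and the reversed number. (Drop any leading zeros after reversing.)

714483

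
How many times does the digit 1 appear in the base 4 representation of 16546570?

1

16546570 in base 4 is 333013230022.
The digit 1 appears 1 time.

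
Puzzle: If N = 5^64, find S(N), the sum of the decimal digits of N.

166

5^64 = 542101086242752217003726400434970855712890625
Sum of its 45 digits: 166.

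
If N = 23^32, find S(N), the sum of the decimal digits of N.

23^32 = 37608910510519071039902074217516707306379521
Sum of its 44 digits: 169.

169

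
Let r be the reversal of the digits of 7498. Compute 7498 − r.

Reverse of 7498 is 8947.
7498 − 8947 = -1449

-1449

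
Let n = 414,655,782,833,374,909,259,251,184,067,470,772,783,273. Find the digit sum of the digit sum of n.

15

First digit sum: 195.
1+9+5 = 15.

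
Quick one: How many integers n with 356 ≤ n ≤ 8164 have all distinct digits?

4091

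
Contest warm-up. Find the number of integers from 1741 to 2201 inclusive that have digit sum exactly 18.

The integers in [1741, 2201] that have digit sum exactly 18: 1746, 1755, 1764, 1773, 1782, 1791, …, 2187, 2196.
32 qualify.

32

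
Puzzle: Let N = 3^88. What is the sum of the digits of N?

3^88 = 969773729787523602876821942164080815560161
Sum of its 42 digits: 198.

198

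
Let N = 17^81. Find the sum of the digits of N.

449

17^81 = 4638340549812103886046405455860613539726667862420609462303646857662236460371202960637786828872428817
Sum of its 100 digits: 449.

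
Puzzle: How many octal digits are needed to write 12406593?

8

12406593 in base 8 is 57247501, which has 8 digits.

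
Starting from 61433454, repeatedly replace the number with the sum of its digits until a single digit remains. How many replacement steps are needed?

61433454 → 30 → 3 (2 steps)

2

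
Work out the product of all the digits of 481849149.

4×8×1×8×4×9×1×4×9 = 331776

331776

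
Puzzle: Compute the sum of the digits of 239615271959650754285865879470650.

2+3+9+6+1+5+2+7+1+9+5+9+6+5+0+7+5+4+2+8+5+8+6+5+8+7+9+4+7+0+6+5+0 = 166

166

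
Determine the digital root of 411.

6

4+1+1 = 6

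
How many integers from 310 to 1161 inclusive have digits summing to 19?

43

The integers in [310, 1161] that have digits summing to 19: 379, 388, 397, 469, 478, 487, …, 991, 1099.
43 qualify.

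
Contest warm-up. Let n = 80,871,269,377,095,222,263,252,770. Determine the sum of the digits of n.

112

8+0+8+7+1+2+6+9+3+7+7+0+9+5+2+2+2+2+6+3+2+5+2+7+7+0 = 112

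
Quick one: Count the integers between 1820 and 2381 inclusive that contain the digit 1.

The integers in [1820, 2381] that contain the digit 1: 1820, 1821, 1822, 1823, 1824, 1825, …, 2371, 2381.
336 qualify.

336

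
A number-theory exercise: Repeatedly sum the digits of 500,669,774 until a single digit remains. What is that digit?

5+0+0+6+6+9+7+7+4 = 44
4+4 = 8
(Equivalently, 500,669,774 mod 9 = 8.)

8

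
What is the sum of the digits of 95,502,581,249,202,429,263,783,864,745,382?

9+5+5+0+2+5+8+1+2+4+9+2+0+2+4+2+9+2+6+3+7+8+3+8+6+4+7+4+5+3+8+2 = 145

145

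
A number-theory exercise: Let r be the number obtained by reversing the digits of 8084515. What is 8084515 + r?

Reverse of 8084515 is 5154808.
8084515 + 5154808 = 13239323

13239323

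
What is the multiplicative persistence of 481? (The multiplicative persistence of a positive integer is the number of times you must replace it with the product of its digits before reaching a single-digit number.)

2

481 → 32 → 6 (2 steps)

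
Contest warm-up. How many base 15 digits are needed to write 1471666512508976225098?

18

1471666512508976225098 in base 15 is EE0BB3E043127DE44D, which has 18 digits.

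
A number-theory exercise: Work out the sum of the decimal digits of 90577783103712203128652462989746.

144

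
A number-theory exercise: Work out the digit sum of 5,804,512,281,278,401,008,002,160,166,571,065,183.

124

5+8+0+4+5+1+2+2+8+1+2+7+8+4+0+1+0+0+8+0+0+2+1+6+0+1+6+6+5+7+1+0+6+5+1+8+3 = 124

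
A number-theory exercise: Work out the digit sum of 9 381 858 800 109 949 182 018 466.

9+3+8+1+8+5+8+8+0+0+1+0+9+9+4+9+1+8+2+0+1+8+4+6+6 = 118

118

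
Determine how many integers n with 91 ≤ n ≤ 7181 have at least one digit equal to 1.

2709

The integers in [91, 7181] that have at least one digit equal to 1: 91, 100, 101, 102, 103, 104, …, 7180, 7181.
2709 qualify.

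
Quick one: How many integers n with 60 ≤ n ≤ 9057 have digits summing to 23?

405

The integers in [60, 9057] that have digits summing to 23: 599, 689, 698, 779, 788, 797, …, 8951, 8960.
405 qualify.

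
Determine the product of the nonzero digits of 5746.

5×7×4×6 = 840

840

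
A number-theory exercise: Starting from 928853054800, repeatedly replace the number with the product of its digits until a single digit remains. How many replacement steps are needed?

928853054800 → 0 (1 step)

1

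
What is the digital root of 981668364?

9+8+1+6+6+8+3+6+4 = 51
5+1 = 6

6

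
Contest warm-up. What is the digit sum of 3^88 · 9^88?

567

3^88 · 9^88 = 912034456046446591670769941126967809732389880154759674362919253085466672523897586208912607420113148072606337611541329196453281
Sum of its 126 digits: 567.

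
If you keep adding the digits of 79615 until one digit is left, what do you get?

7+9+6+1+5 = 28
2+8 = 10
1+0 = 1

1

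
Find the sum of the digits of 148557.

30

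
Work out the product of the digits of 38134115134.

3×8×1×3×4×1×1×5×1×3×4 = 17280

17280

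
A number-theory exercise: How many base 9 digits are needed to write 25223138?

8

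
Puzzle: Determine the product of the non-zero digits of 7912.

126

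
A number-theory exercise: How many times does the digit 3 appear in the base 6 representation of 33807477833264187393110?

33807477833264187393110 in base 6 is 53010452111534354113323010342.
The digit 3 appears 7 times.

7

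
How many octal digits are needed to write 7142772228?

11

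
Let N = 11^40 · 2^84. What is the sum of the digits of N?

286

11^40 · 2^84 = 8754413221264813083315712763696025013174389712624682173753999753216
Sum of its 67 digits: 286.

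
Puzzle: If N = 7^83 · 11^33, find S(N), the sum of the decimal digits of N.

7^83 · 11^33 = 322920734326649270206437221282903647296974915801479789847146581944609247210732800069200782258034022015933
Sum of its 105 digits: 437.

437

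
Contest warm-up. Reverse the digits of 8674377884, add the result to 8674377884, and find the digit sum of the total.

34

Reversal of 8674377884 is 4887734768; 8674377884 + 4887734768 = 13562112652.
Digit sum of 13562112652: 1+3+5+6+2+1+1+2+6+5+2 = 34.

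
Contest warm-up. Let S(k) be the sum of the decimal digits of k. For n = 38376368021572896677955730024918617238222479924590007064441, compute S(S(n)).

First digit sum: 265.
2+6+5 = 13.

13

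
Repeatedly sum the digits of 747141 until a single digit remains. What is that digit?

6

7+4+7+1+4+1 = 24
2+4 = 6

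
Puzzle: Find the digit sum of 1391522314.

31

1+3+9+1+5+2+2+3+1+4 = 31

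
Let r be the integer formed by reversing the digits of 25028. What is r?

82052

Reversing 25028 gives 82052.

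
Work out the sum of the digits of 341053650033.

33

3+4+1+0+5+3+6+5+0+0+3+3 = 33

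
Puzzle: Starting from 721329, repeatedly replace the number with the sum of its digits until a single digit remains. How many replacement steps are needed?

2

721329 → 24 → 6 (2 steps)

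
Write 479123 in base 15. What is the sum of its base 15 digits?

479123 in base 15 is 96E68.
Digit sum: 9+6+14+6+8 = 43.

43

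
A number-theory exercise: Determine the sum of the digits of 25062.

2+5+0+6+2 = 15

15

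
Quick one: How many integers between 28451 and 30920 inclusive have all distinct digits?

The integers in [28451, 30920] that have all distinct digits: 28451, 28453, 28456, 28457, 28459, 28460, …, 30917, 30918.
827 qualify.

827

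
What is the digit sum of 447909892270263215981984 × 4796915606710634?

193

447909892270263215981984 × 4796915606710634 = 2148585952631304388855313894668445217856
Sum of its 40 digits: 193.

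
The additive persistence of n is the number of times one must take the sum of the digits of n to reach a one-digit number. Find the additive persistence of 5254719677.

5254719677 → 53 → 8 (2 steps)

2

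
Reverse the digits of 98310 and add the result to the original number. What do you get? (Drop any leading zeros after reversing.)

99699

Reverse of 98310 is 1389.
98310 + 1389 = 99699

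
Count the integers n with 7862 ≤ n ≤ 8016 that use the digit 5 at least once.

25

The integers in [7862, 8016] that use the digit 5 at least once: 7865, 7875, 7885, 7895, 7905, 7915, …, 8005, 8015.
25 qualify.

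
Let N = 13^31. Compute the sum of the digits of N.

13^31 = 34059943367449284484947168626829637
Sum of its 35 digits: 184.

184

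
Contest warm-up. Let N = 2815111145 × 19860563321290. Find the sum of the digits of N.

2815111145 × 19860563321290 = 55909693151741694777050
Sum of its 23 digits: 110.

110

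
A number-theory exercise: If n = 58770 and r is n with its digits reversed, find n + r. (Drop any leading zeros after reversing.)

Reverse of 58770 is 7785.
58770 + 7785 = 66555

66555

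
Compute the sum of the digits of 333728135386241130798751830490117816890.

3+3+3+7+2+8+1+3+5+3+8+6+2+4+1+1+3+0+7+9+8+7+5+1+8+3+0+4+9+0+1+1+7+8+1+6+8+9+0 = 165

165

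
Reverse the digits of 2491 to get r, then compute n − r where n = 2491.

549

Reverse of 2491 is 1942.
2491 − 1942 = 549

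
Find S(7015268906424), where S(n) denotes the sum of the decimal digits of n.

54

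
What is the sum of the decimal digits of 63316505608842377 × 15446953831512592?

146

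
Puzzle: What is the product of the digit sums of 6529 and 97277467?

1078

S(6529) = 6+5+2+9 = 22.
S(97277467) = 9+7+2+7+7+4+6+7 = 49.
22 · 49 = 1078.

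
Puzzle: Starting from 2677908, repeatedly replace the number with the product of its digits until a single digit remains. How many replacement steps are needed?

1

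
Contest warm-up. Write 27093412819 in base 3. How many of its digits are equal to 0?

27093412819 in base 3 is 2120221012000222100001.
The digit 0 appears 9 times.

9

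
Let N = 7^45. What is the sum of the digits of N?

163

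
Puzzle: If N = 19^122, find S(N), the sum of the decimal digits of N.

658

19^122 = 1018449070722440184115993083577574128651470103576173508730897351039800959465523332299736641122133773185025345270453519333654712627691502544289045396442629961
Sum of its 157 digits: 658.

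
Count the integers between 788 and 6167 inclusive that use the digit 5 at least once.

The integers in [788, 6167] that use the digit 5 at least once: 795, 805, 815, 825, 835, 845, …, 6159, 6165.
2158 qualify.

2158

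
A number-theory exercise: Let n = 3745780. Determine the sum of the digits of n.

3+7+4+5+7+8+0 = 34

34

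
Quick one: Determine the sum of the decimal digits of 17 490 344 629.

49

1+7+4+9+0+3+4+4+6+2+9 = 49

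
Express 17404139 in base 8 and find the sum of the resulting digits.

18

17404139 in base 8 is 102310353.
Digit sum: 1+0+2+3+1+0+3+5+3 = 18.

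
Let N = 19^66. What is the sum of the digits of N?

415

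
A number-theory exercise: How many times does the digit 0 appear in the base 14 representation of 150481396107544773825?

1

150481396107544773825 in base 14 is 4D1433BD6DA6581A01.
The digit 0 appears 1 time.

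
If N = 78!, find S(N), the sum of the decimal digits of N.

78! = 11324281178206297831457521158732046228731749579488251990048962825668835325234200766245086213177344000000000000000000
Sum of its 116 digits: 423.

423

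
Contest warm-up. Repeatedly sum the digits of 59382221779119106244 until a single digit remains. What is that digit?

2

5+9+3+8+2+2+2+1+7+7+9+1+1+9+1+0+6+2+4+4 = 83
8+3 = 11
1+1 = 2
(Equivalently, 59382221779119106244 mod 9 = 2.)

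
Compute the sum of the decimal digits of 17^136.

766

17^136 = 219307410755550810697748495645377719362497525354588400839033585242328447342565939778373603252353262744057415239487771399669160116861077867308467008209433049944841086081
Sum of its 168 digits: 766.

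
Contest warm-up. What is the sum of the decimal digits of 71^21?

71^21 = 752359350923790893319063566949457370471
Sum of its 39 digits: 188.

188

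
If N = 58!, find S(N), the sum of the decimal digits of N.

288

58! = 2350561331282878571829474910515074683828862318181142924420699914240000000000000
Sum of its 79 digits: 288.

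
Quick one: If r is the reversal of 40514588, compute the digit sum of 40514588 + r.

34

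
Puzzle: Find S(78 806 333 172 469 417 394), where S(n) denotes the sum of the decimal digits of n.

95

7+8+8+0+6+3+3+3+1+7+2+4+6+9+4+1+7+3+9+4 = 95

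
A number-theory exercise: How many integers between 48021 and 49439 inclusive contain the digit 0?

The integers in [48021, 49439] that contain the digit 0: 48021, 48022, 48023, 48024, 48025, 48026, …, 49420, 49430.
420 qualify.

420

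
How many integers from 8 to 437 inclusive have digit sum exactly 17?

The integers in [8, 437] that have digit sum exactly 17: 89, 98, 179, 188, 197, 269, …, 386, 395.
14 qualify.

14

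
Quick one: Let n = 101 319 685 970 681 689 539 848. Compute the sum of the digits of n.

125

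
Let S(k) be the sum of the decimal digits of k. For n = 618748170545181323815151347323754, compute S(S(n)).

First digit sum: 133.
1+3+3 = 7.

7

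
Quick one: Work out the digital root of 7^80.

4

The digital root of n equals n mod 9 (or 9 when 9 | n), so we need 7^80 mod 9.
7^80 ≡ 4 (mod 9), so the digital root is 4.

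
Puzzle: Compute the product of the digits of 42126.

96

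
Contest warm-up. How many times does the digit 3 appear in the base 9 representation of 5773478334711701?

6

5773478334711701 in base 9 is 31033163657036365.
The digit 3 appears 6 times.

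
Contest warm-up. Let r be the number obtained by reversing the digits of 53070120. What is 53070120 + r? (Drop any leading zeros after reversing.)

55177155

Reverse of 53070120 is 2107035.
53070120 + 2107035 = 55177155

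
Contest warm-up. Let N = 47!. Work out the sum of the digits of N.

225

47! = 258623241511168180642964355153611979969197632389120000000000
Sum of its 60 digits: 225.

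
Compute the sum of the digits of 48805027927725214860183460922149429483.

4+8+8+0+5+0+2+7+9+2+7+7+2+5+2+1+4+8+6+0+1+8+3+4+6+0+9+2+2+1+4+9+4+2+9+4+8+3 = 166

166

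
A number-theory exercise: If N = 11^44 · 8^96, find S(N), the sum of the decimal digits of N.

607

11^44 · 8^96 = 3295466477250018312689567320878017406747867325925529110380928367991616000059287246426834386451934349148250851974043796094410918199296
Sum of its 133 digits: 607.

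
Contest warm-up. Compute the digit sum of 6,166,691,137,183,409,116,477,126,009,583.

6+1+6+6+6+9+1+1+3+7+1+8+3+4+0+9+1+1+6+4+7+7+1+2+6+0+0+9+5+8+3 = 131

131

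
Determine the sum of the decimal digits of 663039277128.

6+6+3+0+3+9+2+7+7+1+2+8 = 54

54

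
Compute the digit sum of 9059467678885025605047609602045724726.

171

9+0+5+9+4+6+7+6+7+8+8+8+5+0+2+5+6+0+5+0+4+7+6+0+9+6+0+2+0+4+5+7+2+4+7+2+6 = 171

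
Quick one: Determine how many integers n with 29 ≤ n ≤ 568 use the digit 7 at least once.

The integers in [29, 568] that use the digit 7 at least once: 37, 47, 57, 67, 70, 71, …, 557, 567.
99 qualify.

99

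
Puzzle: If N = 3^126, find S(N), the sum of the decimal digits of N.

234

3^126 = 1310020508637620352391208095712502073964245732475093456566329
Sum of its 61 digits: 234.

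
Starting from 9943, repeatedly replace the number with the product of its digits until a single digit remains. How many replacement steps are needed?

4

9943 → 972 → 126 → 12 → 2 (4 steps)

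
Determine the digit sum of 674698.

6+7+4+6+9+8 = 40

40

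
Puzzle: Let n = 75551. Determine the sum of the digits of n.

7+5+5+5+1 = 23

23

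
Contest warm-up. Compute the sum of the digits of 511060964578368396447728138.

131

5+1+1+0+6+0+9+6+4+5+7+8+3+6+8+3+9+6+4+4+7+7+2+8+1+3+8 = 131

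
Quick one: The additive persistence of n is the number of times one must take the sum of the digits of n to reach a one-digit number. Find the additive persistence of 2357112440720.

2357112440720 → 38 → 11 → 2 (3 steps)

3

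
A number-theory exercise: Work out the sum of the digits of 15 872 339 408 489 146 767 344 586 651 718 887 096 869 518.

1+5+8+7+2+3+3+9+4+0+8+4+8+9+1+4+6+7+6+7+3+4+4+5+8+6+6+5+1+7+1+8+8+8+7+0+9+6+8+6+9+5+1+8 = 235

235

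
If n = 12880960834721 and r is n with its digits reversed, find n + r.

25624767743542

Reverse of 12880960834721 is 12743806908821.
12880960834721 + 12743806908821 = 25624767743542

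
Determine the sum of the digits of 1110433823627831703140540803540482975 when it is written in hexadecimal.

270

1110433823627831703140540803540482975 in base 16 is D5DC9D4CFC120DDCA76E257F767B9F.
Digit sum: 13+5+13+12+9+13+4+12+15+12+1+2+0+13+13+12+10+7+6+14+2+5+7+15+7+6+7+11+9+15 = 270.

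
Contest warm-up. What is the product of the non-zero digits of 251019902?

1620

2×5×1×1×9×9×2 = 1620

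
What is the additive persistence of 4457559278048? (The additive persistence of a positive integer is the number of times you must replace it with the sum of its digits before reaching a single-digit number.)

4457559278048 → 68 → 14 → 5 (3 steps)

3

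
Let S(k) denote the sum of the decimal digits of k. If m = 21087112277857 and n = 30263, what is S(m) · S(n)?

S(21087112277857) = 2+1+0+8+7+1+1+2+2+7+7+8+5+7 = 58.
S(30263) = 3+0+2+6+3 = 14.
58 · 14 = 812.

812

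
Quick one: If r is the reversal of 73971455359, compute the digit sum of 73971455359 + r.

Reversal of 73971455359 is 95355417937; 73971455359 + 95355417937 = 169326873296.
Digit sum of 169326873296: 1+6+9+3+2+6+8+7+3+2+9+6 = 62.

62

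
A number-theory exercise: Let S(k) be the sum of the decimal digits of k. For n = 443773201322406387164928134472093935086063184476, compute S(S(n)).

19

First digit sum: 199.
1+9+9 = 19.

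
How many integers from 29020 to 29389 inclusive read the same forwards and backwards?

3

The integers in [29020, 29389] that read the same forwards and backwards: 29092, 29192, 29292.
3 qualify.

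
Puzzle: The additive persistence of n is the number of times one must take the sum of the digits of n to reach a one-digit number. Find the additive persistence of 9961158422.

3

9961158422 → 47 → 11 → 2 (3 steps)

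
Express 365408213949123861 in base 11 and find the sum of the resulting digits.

91

365408213949123861 in base 11 is 7A5263552A688013A.
Digit sum: 7+10+5+2+6+3+5+5+2+10+6+8+8+0+1+3+10 = 91.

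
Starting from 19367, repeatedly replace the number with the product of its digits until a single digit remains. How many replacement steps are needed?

19367 → 1134 → 12 → 2 (3 steps)

3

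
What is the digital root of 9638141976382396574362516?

7

9+6+3+8+1+4+1+9+7+6+3+8+2+3+9+6+5+7+4+3+6+2+5+1+6 = 124
1+2+4 = 7
(Equivalently, 9638141976382396574362516 mod 9 = 7.)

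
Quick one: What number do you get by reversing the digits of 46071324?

Reversing 46071324 gives 42317064.

42317064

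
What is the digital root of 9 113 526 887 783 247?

9

9+1+1+3+5+2+6+8+8+7+7+8+3+2+4+7 = 81
8+1 = 9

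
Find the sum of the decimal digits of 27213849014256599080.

85

2+7+2+1+3+8+4+9+0+1+4+2+5+6+5+9+9+0+8+0 = 85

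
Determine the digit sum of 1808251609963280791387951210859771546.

173

1+8+0+8+2+5+1+6+0+9+9+6+3+2+8+0+7+9+1+3+8+7+9+5+1+2+1+0+8+5+9+7+7+1+5+4+6 = 173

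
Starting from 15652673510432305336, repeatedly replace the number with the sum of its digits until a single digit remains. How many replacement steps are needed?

2

15652673510432305336 → 70 → 7 (2 steps)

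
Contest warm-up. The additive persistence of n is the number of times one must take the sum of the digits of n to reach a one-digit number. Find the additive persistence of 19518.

19518 → 24 → 6 (2 steps)

2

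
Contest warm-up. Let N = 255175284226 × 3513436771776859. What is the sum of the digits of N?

255175284226 × 3513436771776859 = 896542226848239890374526134
Sum of its 27 digits: 130.

130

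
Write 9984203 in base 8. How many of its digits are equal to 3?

2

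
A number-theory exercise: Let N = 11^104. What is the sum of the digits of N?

490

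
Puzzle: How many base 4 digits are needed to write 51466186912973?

51466186912973 in base 4 is 23230323213302133103031, which has 23 digits.

23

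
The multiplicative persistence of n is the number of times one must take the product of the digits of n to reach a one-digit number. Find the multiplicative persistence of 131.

1

131 → 3 (1 step)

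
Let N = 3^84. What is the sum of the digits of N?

3^84 = 11972515182562019788602740026717047105681
Sum of its 41 digits: 162.

162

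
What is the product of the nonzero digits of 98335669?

1049760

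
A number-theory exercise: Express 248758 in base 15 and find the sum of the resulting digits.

48

248758 in base 15 is 4DA8D.
Digit sum: 4+13+10+8+13 = 48.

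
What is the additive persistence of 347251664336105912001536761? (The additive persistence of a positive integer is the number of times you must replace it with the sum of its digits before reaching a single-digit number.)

347251664336105912001536761 → 97 → 16 → 7 (3 steps)

3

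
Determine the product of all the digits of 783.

168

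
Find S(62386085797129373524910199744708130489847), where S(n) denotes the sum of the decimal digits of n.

6+2+3+8+6+0+8+5+7+9+7+1+2+9+3+7+3+5+2+4+9+1+0+1+9+9+7+4+4+7+0+8+1+3+0+4+8+9+8+4+7 = 200

200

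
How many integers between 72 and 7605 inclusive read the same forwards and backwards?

The integers in [72, 7605] that read the same forwards and backwards: 77, 88, 99, 101, 111, 121, …, 7447, 7557.
159 qualify.

159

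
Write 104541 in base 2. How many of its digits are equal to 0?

104541 in base 2 is 11001100001011101.
The digit 0 appears 8 times.

8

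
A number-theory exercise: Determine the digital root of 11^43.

The digital root of n equals n mod 9 (or 9 when 9 | n), so we need 11^43 mod 9.
11^43 ≡ 2 (mod 9), so the digital root is 2.

2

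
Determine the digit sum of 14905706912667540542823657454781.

1+4+9+0+5+7+0+6+9+1+2+6+6+7+5+4+0+5+4+2+8+2+3+6+5+7+4+5+4+7+8+1 = 143

143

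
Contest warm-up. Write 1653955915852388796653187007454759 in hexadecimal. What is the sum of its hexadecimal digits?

1653955915852388796653187007454759 in base 16 is 518BDBCB9C489AD298C817D31E27.
Digit sum: 5+1+8+11+13+11+12+11+9+12+4+8+9+10+13+2+9+8+12+8+1+7+13+3+1+14+2+7 = 224.

224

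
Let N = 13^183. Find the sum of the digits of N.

13^183 = 710613530003338957544881181349995782745894710249470917662947012556566829683723404373091684693012088113733822904179550785994922703463867433169824304270243299038335303932980577798209128573503378470699874597
Sum of its 204 digits: 946.

946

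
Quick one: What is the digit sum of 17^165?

989

17^165 = 105699279614281532089919347134438162919804754601265633861065883592067697644698911870142710882208252761392391736035649951957207897816553893576655217048989349535882987020595947101305748987727765292411749457
Sum of its 204 digits: 989.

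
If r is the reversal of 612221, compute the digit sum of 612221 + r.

Reversal of 612221 is 122216; 612221 + 122216 = 734437.
Digit sum of 734437: 7+3+4+4+3+7 = 28.

28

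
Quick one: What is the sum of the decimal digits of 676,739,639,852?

71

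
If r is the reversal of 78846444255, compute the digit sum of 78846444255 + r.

42

Reversal of 78846444255 is 55244464887; 78846444255 + 55244464887 = 134090909142.
Digit sum of 134090909142: 1+3+4+0+9+0+9+0+9+1+4+2 = 42.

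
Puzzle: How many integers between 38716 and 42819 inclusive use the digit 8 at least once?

The integers in [38716, 42819] that use the digit 8 at least once: 38716, 38717, 38718, 38719, 38720, 38721, …, 42818, 42819.
1269 qualify.

1269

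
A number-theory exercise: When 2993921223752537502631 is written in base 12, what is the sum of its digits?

97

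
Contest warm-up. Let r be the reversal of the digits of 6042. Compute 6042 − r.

Reverse of 6042 is 2406.
6042 − 2406 = 3636

3636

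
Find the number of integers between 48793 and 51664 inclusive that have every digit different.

The integers in [48793, 51664] that have every digit different: 48793, 48795, 48796, 48901, 48902, 48903, …, 51648, 51649.
909 qualify.

909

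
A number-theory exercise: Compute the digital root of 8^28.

The digital root of n equals n mod 9 (or 9 when 9 | n), so we need 8^28 mod 9.
8^28 ≡ 1 (mod 9), so the digital root is 1.

1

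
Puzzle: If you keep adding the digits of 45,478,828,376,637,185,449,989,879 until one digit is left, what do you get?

4+5+4+7+8+8+2+8+3+7+6+6+3+7+1+8+5+4+4+9+9+8+9+8+7+9 = 159
1+5+9 = 15
1+5 = 6

6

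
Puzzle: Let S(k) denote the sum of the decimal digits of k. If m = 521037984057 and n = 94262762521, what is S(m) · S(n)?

2346

S(521037984057) = 5+2+1+0+3+7+9+8+4+0+5+7 = 51.
S(94262762521) = 9+4+2+6+2+7+6+2+5+2+1 = 46.
51 · 46 = 2346.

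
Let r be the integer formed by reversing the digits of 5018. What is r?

8105

Reversing 5018 gives 8105.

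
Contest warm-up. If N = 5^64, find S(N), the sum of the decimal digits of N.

166

5^64 = 542101086242752217003726400434970855712890625
Sum of its 45 digits: 166.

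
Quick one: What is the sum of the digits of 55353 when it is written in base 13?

55353 in base 13 is 1C26C.
Digit sum: 1+12+2+6+12 = 33.

33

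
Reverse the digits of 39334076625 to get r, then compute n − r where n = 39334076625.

-13332966768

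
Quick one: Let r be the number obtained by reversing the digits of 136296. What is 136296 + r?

Reverse of 136296 is 692631.
136296 + 692631 = 828927

828927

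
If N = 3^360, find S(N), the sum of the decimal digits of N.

837

3^360 = 5802988355301064263572941269018812264886757498342118039827603956893368389206154994705426429662904979537365662938773593537918329060451697709838267789886857631025156060199201
Sum of its 172 digits: 837.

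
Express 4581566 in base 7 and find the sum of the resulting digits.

26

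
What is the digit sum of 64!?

324

64! = 126886932185884164103433389335161480802865516174545192198801894375214704230400000000000000
Sum of its 90 digits: 324.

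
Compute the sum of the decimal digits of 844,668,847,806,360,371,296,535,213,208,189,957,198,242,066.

8+4+4+6+6+8+8+4+7+8+0+6+3+6+0+3+7+1+2+9+6+5+3+5+2+1+3+2+0+8+1+8+9+9+5+7+1+9+8+2+4+2+0+6+6 = 212

212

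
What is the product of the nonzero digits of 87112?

8×7×1×1×2 = 112

112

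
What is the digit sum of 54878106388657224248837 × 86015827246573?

197

54878106388657224248837 × 86015827246573 = 4720385718745793889858546097907485601
Sum of its 37 digits: 197.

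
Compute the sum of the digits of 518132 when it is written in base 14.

518132 in base 14 is D6B76.
Digit sum: 13+6+11+7+6 = 43.

43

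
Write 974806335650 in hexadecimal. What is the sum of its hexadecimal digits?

80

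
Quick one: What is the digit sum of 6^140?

486

6^140 = 8733233131762103459660808345247639315496960772046833382089277314153013432419984814172138299868821906129944576
Sum of its 109 digits: 486.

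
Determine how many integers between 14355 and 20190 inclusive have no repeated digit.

1954

The integers in [14355, 20190] that have no repeated digit: 14356, 14357, 14358, 14359, 14360, 14362, …, 20187, 20189.
1954 qualify.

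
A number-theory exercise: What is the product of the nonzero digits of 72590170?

7×2×5×9×1×7 = 4410

4410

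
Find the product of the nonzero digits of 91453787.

9×1×4×5×3×7×8×7 = 211680

211680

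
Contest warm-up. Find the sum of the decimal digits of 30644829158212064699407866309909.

150

3+0+6+4+4+8+2+9+1+5+8+2+1+2+0+6+4+6+9+9+4+0+7+8+6+6+3+0+9+9+0+9 = 150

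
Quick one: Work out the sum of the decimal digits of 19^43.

235

19^43 = 9691808871033067112824380501725664483616416540730367659
Sum of its 55 digits: 235.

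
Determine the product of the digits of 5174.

5×1×7×4 = 140

140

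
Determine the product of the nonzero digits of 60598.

6×5×9×8 = 2160

2160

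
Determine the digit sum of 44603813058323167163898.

4+4+6+0+3+8+1+3+0+5+8+3+2+3+1+6+7+1+6+3+8+9+8 = 99

99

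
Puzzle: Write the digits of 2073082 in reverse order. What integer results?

2803702

Reversing 2073082 gives 2803702.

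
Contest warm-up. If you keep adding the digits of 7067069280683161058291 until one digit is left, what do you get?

7+0+6+7+0+6+9+2+8+0+6+8+3+1+6+1+0+5+8+2+9+1 = 95
9+5 = 14
1+4 = 5

5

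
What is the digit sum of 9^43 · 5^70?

9^43 · 5^70 = 912700333901912877201479093511210141890323388328722098439271803727024234831333160400390625
Sum of its 90 digits: 333.

333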